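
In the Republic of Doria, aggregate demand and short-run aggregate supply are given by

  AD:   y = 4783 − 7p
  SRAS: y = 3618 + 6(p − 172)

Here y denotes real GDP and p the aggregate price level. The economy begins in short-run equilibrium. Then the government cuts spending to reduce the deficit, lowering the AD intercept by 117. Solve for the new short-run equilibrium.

p = 160, y = 3546

This is a negative demand shock: AD shifts left.
New AD: y = 4666 − 7p.
SRAS can be written y = 2586 + 6p.
Set AD = SRAS: 4666 − 7p = 2586 + 6p, so 2080 = 13p and p = 160.
y = 4666 − 7·160 = 3546.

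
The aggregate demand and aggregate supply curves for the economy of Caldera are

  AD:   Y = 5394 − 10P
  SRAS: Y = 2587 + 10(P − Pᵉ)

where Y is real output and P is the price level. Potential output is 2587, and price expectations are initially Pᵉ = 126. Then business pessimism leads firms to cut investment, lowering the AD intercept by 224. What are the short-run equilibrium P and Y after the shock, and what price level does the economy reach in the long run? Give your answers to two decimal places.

AD shifts left: new AD is Y = 5170 − 10P. With Pᵉ = 126, SRAS is Y = 1327 + 10P.
Short run: 5170 − 10P = 1327 + 10P gives 3843 = 20P, so P = 192.15 and Y = 5170 − 10P = 3248.50.
Y = 3248.50 is above potential 2587; expectations adjust and SRAS shifts left until Y = 2587.
Long run: on the new AD curve, 2587 = 5170 − 10P gives P = 258.30.

Short run: P = 192.15, Y = 3248.50. Long run: P = 258.30.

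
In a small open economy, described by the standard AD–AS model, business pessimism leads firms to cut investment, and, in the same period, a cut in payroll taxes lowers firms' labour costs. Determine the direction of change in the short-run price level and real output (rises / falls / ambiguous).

Price level: falls; output: ambiguous

The first event is a negative demand shock: AD shifts left, which by itself pushes P down and Y down.
The second is a favourable supply shock: SRAS shifts right, which by itself pushes P down and Y up.
Both shocks push P down, so P falls. The two shocks push Y in opposite directions, so the effect on Y is ambiguous.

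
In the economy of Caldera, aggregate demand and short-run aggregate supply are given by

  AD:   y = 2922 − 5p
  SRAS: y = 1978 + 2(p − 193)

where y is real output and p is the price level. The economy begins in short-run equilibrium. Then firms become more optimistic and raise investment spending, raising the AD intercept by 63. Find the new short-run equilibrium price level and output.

p = 199, y = 1990

This is a positive demand shock: AD shifts right.
New AD: y = 2985 − 5p.
SRAS can be written y = 1592 + 2p.
Set AD = SRAS: 2985 − 5p = 1592 + 2p, so 1393 = 7p and p = 199.
y = 2985 − 5·199 = 1990.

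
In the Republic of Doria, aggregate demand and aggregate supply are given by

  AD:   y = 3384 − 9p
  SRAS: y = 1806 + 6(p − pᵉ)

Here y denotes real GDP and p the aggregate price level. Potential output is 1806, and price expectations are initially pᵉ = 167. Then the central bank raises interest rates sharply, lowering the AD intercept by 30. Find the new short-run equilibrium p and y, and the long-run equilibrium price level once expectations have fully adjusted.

Short run: p = 170, y = 1824. Long run: p = 172.

AD shifts left: new AD is y = 3354 − 9p. With pᵉ = 167, SRAS is y = 804 + 6p.
Short run: 3354 − 9p = 804 + 6p gives 2550 = 15p, so p = 170 and y = 3354 − 9·170 = 1824.
y = 1824 is above potential 1806; expectations adjust and SRAS shifts left until y = 1806.
Long run: on the new AD curve, 1806 = 3354 − 9p gives p = 172.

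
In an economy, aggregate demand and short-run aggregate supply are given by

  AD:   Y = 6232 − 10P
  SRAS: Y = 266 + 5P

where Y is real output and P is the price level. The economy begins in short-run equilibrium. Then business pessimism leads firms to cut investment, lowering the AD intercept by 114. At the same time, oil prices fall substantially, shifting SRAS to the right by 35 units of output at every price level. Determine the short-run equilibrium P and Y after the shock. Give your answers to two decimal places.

P = 387.80, Y = 2240.00

After both shocks: AD is Y = 6118 − 10P and SRAS is Y = 301 + 5P.
Setting them equal: 5817 = 15P, so P = 387.80.
Substituting into AD, Y = 2240.00.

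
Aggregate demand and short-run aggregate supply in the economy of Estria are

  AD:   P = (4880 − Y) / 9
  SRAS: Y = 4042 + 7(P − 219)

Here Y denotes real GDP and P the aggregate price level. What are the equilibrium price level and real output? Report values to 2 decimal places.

P = 148.19, Y = 3546.31

Write SRAS as Y = 4042 + 7P − 1533 = 2509 + 7P.
Rearrange AD to Y = 4880 − 9P.
Set AD = SRAS: 4880 − 9P = 2509 + 7P, so 2371 = 16P and P = 148.19.
Substituting into AD, Y = 4880 − 9P = 3546.31.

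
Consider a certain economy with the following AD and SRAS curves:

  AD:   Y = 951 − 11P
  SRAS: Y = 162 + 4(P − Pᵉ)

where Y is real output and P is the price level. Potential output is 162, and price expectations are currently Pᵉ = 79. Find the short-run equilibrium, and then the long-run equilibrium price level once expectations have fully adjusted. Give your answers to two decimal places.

Short run: with Pᵉ = 79, SRAS is Y = 4P − 154. Setting AD = SRAS gives 1105 = 15P, so P = 73.67 and Y = 951 − 11P = 140.67.
Output 140.67 is below potential 162, so over time expected prices fall and SRAS shifts right until Y returns to 162.
Long run: Y = 162 on the AD curve gives 162 = 951 − 11P, so P = 71.73.

Short run: P = 73.67, Y = 140.67. Long run: P = 71.73.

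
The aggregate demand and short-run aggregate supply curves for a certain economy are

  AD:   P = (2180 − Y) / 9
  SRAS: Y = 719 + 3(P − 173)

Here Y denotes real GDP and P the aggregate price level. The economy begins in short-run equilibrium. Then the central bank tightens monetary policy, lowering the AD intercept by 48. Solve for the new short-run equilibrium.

This is a negative demand shock: AD shifts left.
New AD: Y = 2132 − 9P.
SRAS can be written Y = 200 + 3P.
Set AD = SRAS: 2132 − 9P = 200 + 3P, so 1932 = 12P and P = 161.
Y = 2132 − 9·161 = 683.

P = 161, Y = 683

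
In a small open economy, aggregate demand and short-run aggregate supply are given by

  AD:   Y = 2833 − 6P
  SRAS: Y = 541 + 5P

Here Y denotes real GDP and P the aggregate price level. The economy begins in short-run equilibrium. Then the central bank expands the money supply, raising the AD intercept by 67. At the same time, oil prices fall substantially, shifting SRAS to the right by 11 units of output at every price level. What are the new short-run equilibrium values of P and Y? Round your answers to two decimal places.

P = 213.45, Y = 1619.27

After both shocks: AD is Y = 2900 − 6P and SRAS is Y = 552 + 5P.
Setting them equal: 2348 = 11P, so P = 213.45.
Substituting into AD, Y = 1619.27.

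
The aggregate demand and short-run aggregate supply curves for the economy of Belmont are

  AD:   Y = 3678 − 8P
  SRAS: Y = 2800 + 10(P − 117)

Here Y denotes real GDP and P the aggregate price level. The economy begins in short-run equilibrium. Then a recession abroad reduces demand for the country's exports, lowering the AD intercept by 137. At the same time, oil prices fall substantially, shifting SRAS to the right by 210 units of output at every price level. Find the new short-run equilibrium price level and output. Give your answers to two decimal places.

P = 94.50, Y = 2785.00

After both shocks: AD is Y = 3541 − 8P and SRAS is Y = 1840 + 10P.
Setting them equal: 1701 = 18P, so P = 94.50.
Substituting into AD, Y = 2785.00.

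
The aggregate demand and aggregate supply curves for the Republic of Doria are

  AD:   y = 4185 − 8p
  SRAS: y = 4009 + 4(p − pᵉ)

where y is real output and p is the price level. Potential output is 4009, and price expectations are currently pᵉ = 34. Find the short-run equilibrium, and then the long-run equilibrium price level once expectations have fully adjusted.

Short run: p = 26, y = 3977. Long run: p = 22.

Short run: with pᵉ = 34, SRAS is y = 3873 + 4p. Setting AD = SRAS gives 312 = 12p, so p = 26 and y = 4185 − 8·26 = 3977.
Output 3977 is below potential 4009, so over time expected prices fall and SRAS shifts right until y returns to 4009.
Long run: y = 4009 on the AD curve gives 4009 = 4185 − 8p, so p = 22.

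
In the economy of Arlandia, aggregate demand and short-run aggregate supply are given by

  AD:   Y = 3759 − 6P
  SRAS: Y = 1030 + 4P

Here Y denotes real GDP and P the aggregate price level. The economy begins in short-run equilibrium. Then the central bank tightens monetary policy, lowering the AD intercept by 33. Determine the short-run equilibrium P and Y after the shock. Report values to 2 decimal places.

This is a negative demand shock: AD shifts left.
New AD: Y = 3726 − 6P.
Set AD = SRAS: 3726 − 6P = 1030 + 4P, so 2696 = 10P and P = 269.60.
Substituting into AD, Y = 2108.40.

P = 269.60, Y = 2108.40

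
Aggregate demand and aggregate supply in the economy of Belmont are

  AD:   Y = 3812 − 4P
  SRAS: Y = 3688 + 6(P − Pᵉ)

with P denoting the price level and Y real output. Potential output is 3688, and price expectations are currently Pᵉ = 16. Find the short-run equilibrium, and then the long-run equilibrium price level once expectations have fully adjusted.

Short run: P = 22, Y = 3724. Long run: P = 31.

Short run: with Pᵉ = 16, SRAS is Y = 3592 + 6P. Setting AD = SRAS gives 220 = 10P, so P = 22 and Y = 3812 − 4·22 = 3724.
Output 3724 is above potential 3688, so over time expected prices rise and SRAS shifts left until Y returns to 3688.
Long run: Y = 3688 on the AD curve gives 3688 = 3812 − 4P, so P = 31.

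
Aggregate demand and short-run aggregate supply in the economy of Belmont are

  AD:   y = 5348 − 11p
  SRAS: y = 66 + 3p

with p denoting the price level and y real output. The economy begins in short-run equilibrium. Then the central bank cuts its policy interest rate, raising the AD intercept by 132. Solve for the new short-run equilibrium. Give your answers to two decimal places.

This is a positive demand shock: AD shifts right.
New AD: y = 5480 − 11p.
Set AD = SRAS: 5480 − 11p = 66 + 3p, so 5414 = 14p and p = 386.71.
Substituting into AD, y = 1226.14.

p = 386.71, y = 1226.14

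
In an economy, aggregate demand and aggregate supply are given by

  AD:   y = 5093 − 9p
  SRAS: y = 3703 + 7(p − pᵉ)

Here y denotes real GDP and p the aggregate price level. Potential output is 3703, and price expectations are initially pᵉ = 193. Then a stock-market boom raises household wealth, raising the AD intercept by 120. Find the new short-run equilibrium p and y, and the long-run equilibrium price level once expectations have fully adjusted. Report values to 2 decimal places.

AD shifts right: new AD is y = 5213 − 9p. With pᵉ = 193, SRAS is y = 2352 + 7p.
Short run: 5213 − 9p = 2352 + 7p gives 2861 = 16p, so p = 178.81 and y = 5213 − 9p = 3603.69.
y = 3603.69 is below potential 3703; expectations adjust and SRAS shifts right until y = 3703.
Long run: on the new AD curve, 3703 = 5213 − 9p gives p = 167.78.

Short run: p = 178.81, y = 3603.69. Long run: p = 167.78.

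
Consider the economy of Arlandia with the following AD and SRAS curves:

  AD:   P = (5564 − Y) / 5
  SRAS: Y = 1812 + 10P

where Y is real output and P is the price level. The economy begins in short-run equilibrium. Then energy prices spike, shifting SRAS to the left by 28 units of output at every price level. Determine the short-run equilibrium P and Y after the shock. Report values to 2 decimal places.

This is a negative supply shock: SRAS shifts left.
New SRAS: Y = 1784 + 10P.
Set AD = SRAS: 5564 − 5P = 1784 + 10P, so 3780 = 15P and P = 252.00.
Substituting into AD, Y = 4304.00.

P = 252.00, Y = 4304.00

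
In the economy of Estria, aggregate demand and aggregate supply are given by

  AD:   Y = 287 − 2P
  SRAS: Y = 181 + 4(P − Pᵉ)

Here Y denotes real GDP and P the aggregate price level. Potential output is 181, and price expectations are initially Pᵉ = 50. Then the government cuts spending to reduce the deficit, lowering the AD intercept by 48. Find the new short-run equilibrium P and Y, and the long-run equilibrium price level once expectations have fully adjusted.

Short run: P = 43, Y = 153. Long run: P = 29.

AD shifts left: new AD is Y = 239 − 2P. With Pᵉ = 50, SRAS is Y = 4P − 19.
Short run: 239 − 2P = 4P − 19 gives 258 = 6P, so P = 43 and Y = 239 − 2·43 = 153.
Y = 153 is below potential 181; expectations adjust and SRAS shifts right until Y = 181.
Long run: on the new AD curve, 181 = 239 − 2P gives P = 29.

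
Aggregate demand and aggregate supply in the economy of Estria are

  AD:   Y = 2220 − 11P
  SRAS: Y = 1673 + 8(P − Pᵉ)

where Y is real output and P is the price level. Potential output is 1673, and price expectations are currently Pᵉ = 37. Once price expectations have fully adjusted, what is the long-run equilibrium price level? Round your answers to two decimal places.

Long-run P = 49.73

Short run: with Pᵉ = 37, SRAS is Y = 1377 + 8P. Setting AD = SRAS gives 843 = 19P, so P = 44.37 and Y = 2220 − 11P = 1731.95.
Output 1731.95 is above potential 1673, so over time expected prices rise and SRAS shifts left until Y returns to 1673.
Long run: Y = 1673 on the AD curve gives 1673 = 2220 − 11P, so P = 49.73.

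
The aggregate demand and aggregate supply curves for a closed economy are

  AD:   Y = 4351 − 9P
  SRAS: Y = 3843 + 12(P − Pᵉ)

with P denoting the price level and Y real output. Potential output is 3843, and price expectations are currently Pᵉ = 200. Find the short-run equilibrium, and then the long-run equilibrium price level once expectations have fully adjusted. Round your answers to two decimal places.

Short run: P = 138.48, Y = 3104.71. Long run: P = 56.44.

Short run: with Pᵉ = 200, SRAS is Y = 1443 + 12P. Setting AD = SRAS gives 2908 = 21P, so P = 138.48 and Y = 4351 − 9P = 3104.71.
Output 3104.71 is below potential 3843, so over time expected prices fall and SRAS shifts right until Y returns to 3843.
Long run: Y = 3843 on the AD curve gives 3843 = 4351 − 9P, so P = 56.44.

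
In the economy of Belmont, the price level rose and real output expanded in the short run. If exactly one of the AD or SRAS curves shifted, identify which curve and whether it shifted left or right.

P rose and Y rose. An AD shift moves P and Y in the same direction; an SRAS shift moves them in opposite directions.
Here P and Y moved in the same direction, so the AD curve shifted.
Since Y rose, AD shifted right.

AD shifted right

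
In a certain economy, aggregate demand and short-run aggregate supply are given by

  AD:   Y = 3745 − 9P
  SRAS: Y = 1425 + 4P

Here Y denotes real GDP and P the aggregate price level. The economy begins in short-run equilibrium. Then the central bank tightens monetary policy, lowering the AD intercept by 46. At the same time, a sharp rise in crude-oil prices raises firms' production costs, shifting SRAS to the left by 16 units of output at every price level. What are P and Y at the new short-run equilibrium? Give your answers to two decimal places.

P = 176.15, Y = 2113.62

After both shocks: AD is Y = 3699 − 9P and SRAS is Y = 1409 + 4P.
Setting them equal: 2290 = 13P, so P = 176.15.
Substituting into AD, Y = 2113.62.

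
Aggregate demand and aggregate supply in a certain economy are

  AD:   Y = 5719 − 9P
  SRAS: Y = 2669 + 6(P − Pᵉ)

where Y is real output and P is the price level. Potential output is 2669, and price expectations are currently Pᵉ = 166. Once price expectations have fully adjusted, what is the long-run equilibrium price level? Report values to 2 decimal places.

Long-run P = 338.89

Short run: with Pᵉ = 166, SRAS is Y = 1673 + 6P. Setting AD = SRAS gives 4046 = 15P, so P = 269.73 and Y = 5719 − 9P = 3291.40.
Output 3291.40 is above potential 2669, so over time expected prices rise and SRAS shifts left until Y returns to 2669.
Long run: Y = 2669 on the AD curve gives 2669 = 5719 − 9P, so P = 338.89.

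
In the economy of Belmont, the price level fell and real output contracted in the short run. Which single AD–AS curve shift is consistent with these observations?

AD shifted left

P fell and Y fell. An AD shift moves P and Y in the same direction; an SRAS shift moves them in opposite directions.
Here P and Y moved in the same direction, so the AD curve shifted.
Since Y fell, AD shifted left.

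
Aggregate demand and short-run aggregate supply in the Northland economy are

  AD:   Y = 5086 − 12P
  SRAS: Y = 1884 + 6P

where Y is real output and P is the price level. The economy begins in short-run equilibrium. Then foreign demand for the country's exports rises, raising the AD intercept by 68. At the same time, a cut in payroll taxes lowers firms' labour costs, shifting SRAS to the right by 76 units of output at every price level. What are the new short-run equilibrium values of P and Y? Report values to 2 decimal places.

After both shocks: AD is Y = 5154 − 12P and SRAS is Y = 1960 + 6P.
Setting them equal: 3194 = 18P, so P = 177.44.
Substituting into AD, Y = 3024.67.

P = 177.44, Y = 3024.67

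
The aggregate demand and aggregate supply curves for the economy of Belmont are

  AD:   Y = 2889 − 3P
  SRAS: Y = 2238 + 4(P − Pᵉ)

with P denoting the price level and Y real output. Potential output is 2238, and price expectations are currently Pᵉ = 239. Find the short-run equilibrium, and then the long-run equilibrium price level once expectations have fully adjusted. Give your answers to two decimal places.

Short run: P = 229.57, Y = 2200.29. Long run: P = 217.00.

Short run: with Pᵉ = 239, SRAS is Y = 1282 + 4P. Setting AD = SRAS gives 1607 = 7P, so P = 229.57 and Y = 2889 − 3P = 2200.29.
Output 2200.29 is below potential 2238, so over time expected prices fall and SRAS shifts right until Y returns to 2238.
Long run: Y = 2238 on the AD curve gives 2238 = 2889 − 3P, so P = 217.00.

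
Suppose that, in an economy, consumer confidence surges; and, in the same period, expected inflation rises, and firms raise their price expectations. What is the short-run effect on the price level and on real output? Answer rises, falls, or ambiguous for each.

The first event is a positive demand shock: AD shifts right, which by itself pushes P up and Y up.
The second is an adverse supply shock: SRAS shifts left, which by itself pushes P up and Y down.
Both shocks push P up, so P rises. The two shocks push Y in opposite directions, so the effect on Y is ambiguous.

Price level: rises; output: ambiguous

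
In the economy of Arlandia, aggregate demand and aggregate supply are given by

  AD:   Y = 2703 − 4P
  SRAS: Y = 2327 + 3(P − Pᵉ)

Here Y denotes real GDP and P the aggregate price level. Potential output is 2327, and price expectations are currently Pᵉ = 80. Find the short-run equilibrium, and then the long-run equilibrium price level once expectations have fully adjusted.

Short run: with Pᵉ = 80, SRAS is Y = 2087 + 3P. Setting AD = SRAS gives 616 = 7P, so P = 88 and Y = 2703 − 4·88 = 2351.
Output 2351 is above potential 2327, so over time expected prices rise and SRAS shifts left until Y returns to 2327.
Long run: Y = 2327 on the AD curve gives 2327 = 2703 − 4P, so P = 94.

Short run: P = 88, Y = 2351. Long run: P = 94.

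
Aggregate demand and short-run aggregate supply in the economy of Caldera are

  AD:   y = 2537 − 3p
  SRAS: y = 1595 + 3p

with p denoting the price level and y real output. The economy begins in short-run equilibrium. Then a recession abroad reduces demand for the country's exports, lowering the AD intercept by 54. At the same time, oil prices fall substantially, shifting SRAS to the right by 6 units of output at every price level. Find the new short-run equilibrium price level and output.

p = 147, y = 2042

After both shocks: AD is y = 2483 − 3p and SRAS is y = 1601 + 3p.
Setting them equal: 882 = 6p, so p = 147.
y = 2483 − 3·147 = 2042.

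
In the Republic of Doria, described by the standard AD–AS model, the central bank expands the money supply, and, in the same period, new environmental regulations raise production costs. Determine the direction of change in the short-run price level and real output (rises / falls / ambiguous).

The first event is a positive demand shock: AD shifts right, which by itself pushes P up and Y up.
The second is an adverse supply shock: SRAS shifts left, which by itself pushes P up and Y down.
Both shocks push P up, so P rises. The two shocks push Y in opposite directions, so the effect on Y is ambiguous.

Price level: rises; output: ambiguous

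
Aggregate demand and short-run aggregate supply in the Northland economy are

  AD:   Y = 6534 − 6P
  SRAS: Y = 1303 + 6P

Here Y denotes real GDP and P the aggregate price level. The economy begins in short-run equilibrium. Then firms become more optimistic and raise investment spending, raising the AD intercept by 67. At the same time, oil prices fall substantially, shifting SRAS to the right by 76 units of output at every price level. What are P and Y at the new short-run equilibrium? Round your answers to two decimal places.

After both shocks: AD is Y = 6601 − 6P and SRAS is Y = 1379 + 6P.
Setting them equal: 5222 = 12P, so P = 435.17.
Substituting into AD, Y = 3990.00.

P = 435.17, Y = 3990.00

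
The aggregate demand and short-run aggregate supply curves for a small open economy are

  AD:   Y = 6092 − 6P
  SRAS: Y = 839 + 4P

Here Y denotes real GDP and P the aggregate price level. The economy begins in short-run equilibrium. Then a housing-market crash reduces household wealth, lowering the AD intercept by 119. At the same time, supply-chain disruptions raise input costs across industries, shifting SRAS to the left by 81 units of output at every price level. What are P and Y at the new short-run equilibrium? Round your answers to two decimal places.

After both shocks: AD is Y = 5973 − 6P and SRAS is Y = 758 + 4P.
Setting them equal: 5215 = 10P, so P = 521.50.
Substituting into AD, Y = 2844.00.

P = 521.50, Y = 2844.00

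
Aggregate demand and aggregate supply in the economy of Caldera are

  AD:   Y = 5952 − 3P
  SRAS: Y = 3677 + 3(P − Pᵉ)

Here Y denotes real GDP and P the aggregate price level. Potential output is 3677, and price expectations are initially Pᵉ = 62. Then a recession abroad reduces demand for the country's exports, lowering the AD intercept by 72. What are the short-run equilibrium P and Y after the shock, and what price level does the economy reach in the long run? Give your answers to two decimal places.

AD shifts left: new AD is Y = 5880 − 3P. With Pᵉ = 62, SRAS is Y = 3491 + 3P.
Short run: 5880 − 3P = 3491 + 3P gives 2389 = 6P, so P = 398.17 and Y = 5880 − 3P = 4685.50.
Y = 4685.50 is above potential 3677; expectations adjust and SRAS shifts left until Y = 3677.
Long run: on the new AD curve, 3677 = 5880 − 3P gives P = 734.33.

Short run: P = 398.17, Y = 4685.50. Long run: P = 734.33.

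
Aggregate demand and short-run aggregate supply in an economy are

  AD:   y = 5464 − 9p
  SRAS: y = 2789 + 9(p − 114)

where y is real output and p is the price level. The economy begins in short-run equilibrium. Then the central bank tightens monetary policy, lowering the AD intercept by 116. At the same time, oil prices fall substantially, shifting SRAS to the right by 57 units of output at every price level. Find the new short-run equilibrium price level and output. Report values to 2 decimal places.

After both shocks: AD is y = 5348 − 9p and SRAS is y = 1820 + 9p.
Setting them equal: 3528 = 18p, so p = 196.00.
Substituting into AD, y = 3584.00.

p = 196.00, y = 3584.00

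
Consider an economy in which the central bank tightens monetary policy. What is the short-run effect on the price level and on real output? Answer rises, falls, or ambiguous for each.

This is a negative demand shock: AD shifts left.
Moving along the upward-sloping SRAS curve, P falls and Y falls.

Price level: falls; output: falls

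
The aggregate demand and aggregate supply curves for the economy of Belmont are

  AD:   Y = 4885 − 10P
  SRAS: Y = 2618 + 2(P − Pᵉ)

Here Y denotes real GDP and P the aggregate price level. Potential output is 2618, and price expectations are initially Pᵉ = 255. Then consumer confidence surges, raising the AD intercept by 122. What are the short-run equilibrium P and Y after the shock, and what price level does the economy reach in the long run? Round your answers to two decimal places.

AD shifts right: new AD is Y = 5007 − 10P. With Pᵉ = 255, SRAS is Y = 2108 + 2P.
Short run: 5007 − 10P = 2108 + 2P gives 2899 = 12P, so P = 241.58 and Y = 5007 − 10P = 2591.17.
Y = 2591.17 is below potential 2618; expectations adjust and SRAS shifts right until Y = 2618.
Long run: on the new AD curve, 2618 = 5007 − 10P gives P = 238.90.

Short run: P = 241.58, Y = 2591.17. Long run: P = 238.90.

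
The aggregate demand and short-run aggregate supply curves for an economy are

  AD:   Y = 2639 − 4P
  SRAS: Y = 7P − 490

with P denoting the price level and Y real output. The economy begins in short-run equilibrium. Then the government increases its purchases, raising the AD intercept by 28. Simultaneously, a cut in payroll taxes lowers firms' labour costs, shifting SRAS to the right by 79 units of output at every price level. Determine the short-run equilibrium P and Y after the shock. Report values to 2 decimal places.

P = 279.82, Y = 1547.73

After both shocks: AD is Y = 2667 − 4P and SRAS is Y = 7P − 411.
Setting them equal: 3078 = 11P, so P = 279.82.
Substituting into AD, Y = 1547.73.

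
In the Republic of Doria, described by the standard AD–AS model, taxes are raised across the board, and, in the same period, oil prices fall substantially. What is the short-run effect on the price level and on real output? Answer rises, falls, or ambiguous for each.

Price level: falls; output: ambiguous

The first event is a negative demand shock: AD shifts left, which by itself pushes P down and Y down.
The second is a favourable supply shock: SRAS shifts right, which by itself pushes P down and Y up.
Both shocks push P down, so P falls. The two shocks push Y in opposite directions, so the effect on Y is ambiguous.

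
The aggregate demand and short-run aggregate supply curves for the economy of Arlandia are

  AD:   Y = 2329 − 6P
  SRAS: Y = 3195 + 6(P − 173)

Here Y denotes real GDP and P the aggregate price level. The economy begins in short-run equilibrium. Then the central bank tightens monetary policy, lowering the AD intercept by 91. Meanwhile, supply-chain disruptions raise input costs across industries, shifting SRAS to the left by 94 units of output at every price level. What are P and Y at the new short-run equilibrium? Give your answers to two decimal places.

P = 14.58, Y = 2150.50

After both shocks: AD is Y = 2238 − 6P and SRAS is Y = 2063 + 6P.
Setting them equal: 175 = 12P, so P = 14.58.
Substituting into AD, Y = 2150.50.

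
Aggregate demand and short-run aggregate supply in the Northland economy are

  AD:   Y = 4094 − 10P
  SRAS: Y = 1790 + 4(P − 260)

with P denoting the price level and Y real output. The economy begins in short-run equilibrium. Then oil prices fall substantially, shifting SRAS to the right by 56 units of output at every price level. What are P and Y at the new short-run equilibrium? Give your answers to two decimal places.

This is a positive supply shock: SRAS shifts right.
New SRAS: Y = 806 + 4P.
Set AD = SRAS: 4094 − 10P = 806 + 4P, so 3288 = 14P and P = 234.86.
Substituting into AD, Y = 1745.43.

P = 234.86, Y = 1745.43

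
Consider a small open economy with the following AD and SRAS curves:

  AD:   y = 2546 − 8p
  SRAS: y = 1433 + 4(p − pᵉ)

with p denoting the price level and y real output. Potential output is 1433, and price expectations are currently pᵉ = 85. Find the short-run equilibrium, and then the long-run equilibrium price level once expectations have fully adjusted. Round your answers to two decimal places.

Short run: p = 121.08, y = 1577.33. Long run: p = 139.13.

Short run: with pᵉ = 85, SRAS is y = 1093 + 4p. Setting AD = SRAS gives 1453 = 12p, so p = 121.08 and y = 2546 − 8p = 1577.33.
Output 1577.33 is above potential 1433, so over time expected prices rise and SRAS shifts left until y returns to 1433.
Long run: y = 1433 on the AD curve gives 1433 = 2546 − 8p, so p = 139.13.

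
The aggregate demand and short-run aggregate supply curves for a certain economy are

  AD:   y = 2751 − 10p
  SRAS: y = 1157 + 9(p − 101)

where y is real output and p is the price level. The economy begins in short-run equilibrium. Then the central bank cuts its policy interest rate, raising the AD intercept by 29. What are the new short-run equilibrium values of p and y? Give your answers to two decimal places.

p = 133.26, y = 1447.37

This is a positive demand shock: AD shifts right.
New AD: y = 2780 − 10p.
SRAS can be written y = 248 + 9p.
Set AD = SRAS: 2780 − 10p = 248 + 9p, so 2532 = 19p and p = 133.26.
Substituting into AD, y = 1447.37.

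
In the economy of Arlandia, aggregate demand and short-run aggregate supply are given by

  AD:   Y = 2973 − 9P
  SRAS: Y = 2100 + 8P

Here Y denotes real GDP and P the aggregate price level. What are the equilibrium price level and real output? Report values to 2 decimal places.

P = 51.35, Y = 2510.82

Set AD = SRAS: 2973 − 9P = 2100 + 8P, so 873 = 17P and P = 51.35.
Substituting into AD, Y = 2973 − 9P = 2510.82.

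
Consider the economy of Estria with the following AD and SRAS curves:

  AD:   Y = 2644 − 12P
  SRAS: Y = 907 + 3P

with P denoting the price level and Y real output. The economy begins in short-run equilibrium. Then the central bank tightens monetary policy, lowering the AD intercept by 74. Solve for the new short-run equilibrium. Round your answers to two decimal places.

P = 110.87, Y = 1239.60

This is a negative demand shock: AD shifts left.
New AD: Y = 2570 − 12P.
Set AD = SRAS: 2570 − 12P = 907 + 3P, so 1663 = 15P and P = 110.87.
Substituting into AD, Y = 1239.60.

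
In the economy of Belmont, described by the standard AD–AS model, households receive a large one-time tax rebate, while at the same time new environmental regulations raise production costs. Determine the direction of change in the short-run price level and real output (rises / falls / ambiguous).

Price level: rises; output: ambiguous

The first event is a positive demand shock: AD shifts right, which by itself pushes P up and Y up.
The second is an adverse supply shock: SRAS shifts left, which by itself pushes P up and Y down.
Both shocks push P up, so P rises. The two shocks push Y in opposite directions, so the effect on Y is ambiguous.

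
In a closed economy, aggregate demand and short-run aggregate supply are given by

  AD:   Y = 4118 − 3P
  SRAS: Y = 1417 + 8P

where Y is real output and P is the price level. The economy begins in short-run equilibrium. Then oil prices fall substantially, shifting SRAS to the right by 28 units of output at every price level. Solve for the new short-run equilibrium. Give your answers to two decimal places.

This is a positive supply shock: SRAS shifts right.
New SRAS: Y = 1445 + 8P.
Set AD = SRAS: 4118 − 3P = 1445 + 8P, so 2673 = 11P and P = 243.00.
Substituting into AD, Y = 3389.00.

P = 243.00, Y = 3389.00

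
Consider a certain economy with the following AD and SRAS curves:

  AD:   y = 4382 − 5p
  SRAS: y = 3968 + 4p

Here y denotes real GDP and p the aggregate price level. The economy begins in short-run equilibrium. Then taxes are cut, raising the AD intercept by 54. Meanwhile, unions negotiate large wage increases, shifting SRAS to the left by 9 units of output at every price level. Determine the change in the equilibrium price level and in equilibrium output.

After both shocks: AD is y = 4436 − 5p and SRAS is y = 3959 + 4p.
Setting them equal: 477 = 9p, so p = 53.
y = 4436 − 5·53 = 4171.
Initially p = 46, y = 4152, so Δp = +7 and Δy = +19.

Δp = +7, Δy = +19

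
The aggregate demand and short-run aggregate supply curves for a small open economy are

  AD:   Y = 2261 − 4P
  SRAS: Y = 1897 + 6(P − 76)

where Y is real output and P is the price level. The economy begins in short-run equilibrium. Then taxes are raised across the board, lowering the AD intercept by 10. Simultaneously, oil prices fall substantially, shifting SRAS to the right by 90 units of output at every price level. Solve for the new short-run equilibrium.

P = 72, Y = 1963

After both shocks: AD is Y = 2251 − 4P and SRAS is Y = 1531 + 6P.
Setting them equal: 720 = 10P, so P = 72.
Y = 2251 − 4·72 = 1963.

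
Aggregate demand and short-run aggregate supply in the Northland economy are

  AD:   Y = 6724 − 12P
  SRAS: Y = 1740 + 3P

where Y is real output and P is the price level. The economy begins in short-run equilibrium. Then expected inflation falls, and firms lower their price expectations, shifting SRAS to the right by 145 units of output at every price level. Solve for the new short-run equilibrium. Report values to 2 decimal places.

This is a positive supply shock: SRAS shifts right.
New SRAS: Y = 1885 + 3P.
Set AD = SRAS: 6724 − 12P = 1885 + 3P, so 4839 = 15P and P = 322.60.
Substituting into AD, Y = 2852.80.

P = 322.60, Y = 2852.80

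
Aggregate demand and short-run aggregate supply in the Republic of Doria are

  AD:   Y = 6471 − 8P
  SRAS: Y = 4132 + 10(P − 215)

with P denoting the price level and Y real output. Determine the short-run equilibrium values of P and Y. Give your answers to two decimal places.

P = 249.39, Y = 4475.89

Write SRAS as Y = 4132 + 10P − 2150 = 1982 + 10P.
Set AD = SRAS: 6471 − 8P = 1982 + 10P, so 4489 = 18P and P = 249.39.
Substituting into AD, Y = 6471 − 8P = 4475.89.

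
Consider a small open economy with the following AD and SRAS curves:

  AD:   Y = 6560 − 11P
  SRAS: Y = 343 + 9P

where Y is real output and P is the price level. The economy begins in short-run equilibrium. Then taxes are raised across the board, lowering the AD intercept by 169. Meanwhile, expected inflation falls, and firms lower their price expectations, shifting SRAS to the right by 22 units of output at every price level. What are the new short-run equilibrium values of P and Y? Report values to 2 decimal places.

After both shocks: AD is Y = 6391 − 11P and SRAS is Y = 365 + 9P.
Setting them equal: 6026 = 20P, so P = 301.30.
Substituting into AD, Y = 3076.70.

P = 301.30, Y = 3076.70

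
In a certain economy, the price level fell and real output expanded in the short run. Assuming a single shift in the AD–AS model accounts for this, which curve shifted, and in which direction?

P fell and Y rose. An AD shift moves P and Y in the same direction; an SRAS shift moves them in opposite directions.
Here P and Y moved in opposite directions, so the SRAS curve shifted.
Since Y rose, SRAS shifted right.

SRAS shifted right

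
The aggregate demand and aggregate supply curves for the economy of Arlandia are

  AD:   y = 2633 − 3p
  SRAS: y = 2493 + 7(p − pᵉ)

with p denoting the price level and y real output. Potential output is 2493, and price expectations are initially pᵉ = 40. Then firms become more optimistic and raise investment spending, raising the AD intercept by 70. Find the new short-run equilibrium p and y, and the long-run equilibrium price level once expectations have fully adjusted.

AD shifts right: new AD is y = 2703 − 3p. With pᵉ = 40, SRAS is y = 2213 + 7p.
Short run: 2703 − 3p = 2213 + 7p gives 490 = 10p, so p = 49 and y = 2703 − 3·49 = 2556.
y = 2556 is above potential 2493; expectations adjust and SRAS shifts left until y = 2493.
Long run: on the new AD curve, 2493 = 2703 − 3p gives p = 70.

Short run: p = 49, y = 2556. Long run: p = 70.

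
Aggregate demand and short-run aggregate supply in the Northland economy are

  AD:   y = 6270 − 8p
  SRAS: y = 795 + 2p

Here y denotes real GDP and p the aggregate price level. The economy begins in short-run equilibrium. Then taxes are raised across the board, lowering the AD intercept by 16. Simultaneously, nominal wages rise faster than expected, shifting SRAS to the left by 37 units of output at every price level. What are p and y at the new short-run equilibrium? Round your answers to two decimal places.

After both shocks: AD is y = 6254 − 8p and SRAS is y = 758 + 2p.
Setting them equal: 5496 = 10p, so p = 549.60.
Substituting into AD, y = 1857.20.

p = 549.60, y = 1857.20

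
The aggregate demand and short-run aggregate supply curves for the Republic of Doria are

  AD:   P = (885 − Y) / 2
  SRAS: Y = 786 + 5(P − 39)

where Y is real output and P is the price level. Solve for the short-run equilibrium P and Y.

P = 42, Y = 801

Write SRAS as Y = 786 + 5P − 195 = 591 + 5P.
Rearrange AD to Y = 885 − 2P.
Set AD = SRAS: 885 − 2P = 591 + 5P, so 294 = 7P and P = 42.
Then Y = 885 − 2·42 = 801.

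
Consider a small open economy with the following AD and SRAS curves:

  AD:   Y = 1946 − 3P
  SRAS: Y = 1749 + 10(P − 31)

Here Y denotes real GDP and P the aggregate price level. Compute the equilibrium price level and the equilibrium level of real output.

P = 39, Y = 1829

Write SRAS as Y = 1749 + 10P − 310 = 1439 + 10P.
Set AD = SRAS: 1946 − 3P = 1439 + 10P, so 507 = 13P and P = 39.
Then Y = 1946 − 3·39 = 1829.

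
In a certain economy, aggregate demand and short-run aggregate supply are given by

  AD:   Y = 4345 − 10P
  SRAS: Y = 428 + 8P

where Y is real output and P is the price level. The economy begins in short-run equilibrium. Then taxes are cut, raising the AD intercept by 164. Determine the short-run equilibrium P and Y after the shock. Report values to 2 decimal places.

This is a positive demand shock: AD shifts right.
New AD: Y = 4509 − 10P.
Set AD = SRAS: 4509 − 10P = 428 + 8P, so 4081 = 18P and P = 226.72.
Substituting into AD, Y = 2241.78.

P = 226.72, Y = 2241.78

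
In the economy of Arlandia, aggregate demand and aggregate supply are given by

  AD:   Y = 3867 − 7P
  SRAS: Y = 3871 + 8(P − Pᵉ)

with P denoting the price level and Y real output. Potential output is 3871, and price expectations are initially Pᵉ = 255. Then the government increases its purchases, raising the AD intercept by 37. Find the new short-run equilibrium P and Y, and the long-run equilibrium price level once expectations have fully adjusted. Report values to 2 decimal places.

Short run: P = 138.20, Y = 2936.60. Long run: P = 4.71.

AD shifts right: new AD is Y = 3904 − 7P. With Pᵉ = 255, SRAS is Y = 1831 + 8P.
Short run: 3904 − 7P = 1831 + 8P gives 2073 = 15P, so P = 138.20 and Y = 3904 − 7P = 2936.60.
Y = 2936.60 is below potential 3871; expectations adjust and SRAS shifts right until Y = 3871.
Long run: on the new AD curve, 3871 = 3904 − 7P gives P = 4.71.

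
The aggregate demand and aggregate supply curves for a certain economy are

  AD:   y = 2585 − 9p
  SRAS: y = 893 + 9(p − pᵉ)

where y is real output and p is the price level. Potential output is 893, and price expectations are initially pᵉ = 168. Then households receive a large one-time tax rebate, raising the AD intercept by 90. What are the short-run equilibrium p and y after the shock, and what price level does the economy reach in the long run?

Short run: p = 183, y = 1028. Long run: p = 198.

AD shifts right: new AD is y = 2675 − 9p. With pᵉ = 168, SRAS is y = 9p − 619.
Short run: 2675 − 9p = 9p − 619 gives 3294 = 18p, so p = 183 and y = 2675 − 9·183 = 1028.
y = 1028 is above potential 893; expectations adjust and SRAS shifts left until y = 893.
Long run: on the new AD curve, 893 = 2675 − 9p gives p = 198.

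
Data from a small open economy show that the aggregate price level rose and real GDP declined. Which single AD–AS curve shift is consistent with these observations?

SRAS shifted left

P rose and Y fell. An AD shift moves P and Y in the same direction; an SRAS shift moves them in opposite directions.
Here P and Y moved in opposite directions, so the SRAS curve shifted.
Since Y fell, SRAS shifted left.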